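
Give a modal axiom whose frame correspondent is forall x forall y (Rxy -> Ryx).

This is symmetry; the standard corresponding axiom is B: ψ → □◇ψ.
Suppose ψ→□◇ψ is valid. Take Rxy and set V(ψ)={x}. Then ψ at x, so □◇ψ at x, so ◇ψ at y, so some z with Ryz has ψ; z=x, i.e. Ryx.

ψ → □◇ψ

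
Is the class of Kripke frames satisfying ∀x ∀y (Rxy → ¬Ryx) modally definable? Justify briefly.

Not modally definable

If a class were modally definable it would be closed under surjective bounded morphisms (Goldblatt–Thomason).
The 4-cycle (worlds 0,1,2,3 with 0→1→2→3→0) is asymmetric. Mapping every world to a single reflexive point • is a surjective bounded morphism, and the reflexive point is not asymmetric (R•• but asymmetry requires ¬R••).
So no modal formula (or set of formulas) defines exactly the asymmetric frames.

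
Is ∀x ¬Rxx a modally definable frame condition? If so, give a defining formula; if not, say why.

Not modally definable

If a class were modally definable it would be closed under surjective bounded morphisms (Goldblatt–Thomason).
The 2-cycle (worlds 0,1 with 0→1→0) is irreflexive, and the map sending every world to a single reflexive point • is a surjective bounded morphism (forth: every edge maps to (•,•); back: every world has a successor). So any modal formula valid on the 2-cycle is also valid on the reflexive point, which is not irreflexive.
So the class is not modally definable.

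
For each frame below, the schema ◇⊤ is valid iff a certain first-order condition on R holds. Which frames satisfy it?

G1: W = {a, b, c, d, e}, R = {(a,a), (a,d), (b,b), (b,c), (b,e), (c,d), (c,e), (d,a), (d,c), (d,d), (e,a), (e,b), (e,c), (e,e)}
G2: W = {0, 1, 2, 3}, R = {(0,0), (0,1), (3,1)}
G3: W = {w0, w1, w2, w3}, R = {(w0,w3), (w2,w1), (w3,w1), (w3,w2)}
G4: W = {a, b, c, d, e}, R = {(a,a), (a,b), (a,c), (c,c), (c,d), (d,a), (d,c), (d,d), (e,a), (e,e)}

G1

Frame correspondent (Sahlqvist): ∀x ∃y Rxy — i.e. seriality.
G1: condition met.
G2: fails — world 1 has no successor.
G3: fails — world w1 has no successor.
G4: fails — world b has no successor.
Valid on: G1.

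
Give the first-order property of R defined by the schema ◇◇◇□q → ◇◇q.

This is a Sahlqvist (Geach-type) schema ◇^3□^1q → □^0◇^2q.
Minimal-valuation argument: fix x; take any y with xR^3y and any z with xR^0z. Set V(q) to the set of worlds R-reachable from y in exactly 1 step. Then □^1q holds at y, so the antecedent holds at x; validity forces ◇^2q at z, giving a w with zR^2w and yR^1w.
First-order correspondent: ∀x ∀y (xR³y → ∃w (yRw ∧ xR²w)).

∀x ∀y (xR³y → ∃w (yRw ∧ xR²w))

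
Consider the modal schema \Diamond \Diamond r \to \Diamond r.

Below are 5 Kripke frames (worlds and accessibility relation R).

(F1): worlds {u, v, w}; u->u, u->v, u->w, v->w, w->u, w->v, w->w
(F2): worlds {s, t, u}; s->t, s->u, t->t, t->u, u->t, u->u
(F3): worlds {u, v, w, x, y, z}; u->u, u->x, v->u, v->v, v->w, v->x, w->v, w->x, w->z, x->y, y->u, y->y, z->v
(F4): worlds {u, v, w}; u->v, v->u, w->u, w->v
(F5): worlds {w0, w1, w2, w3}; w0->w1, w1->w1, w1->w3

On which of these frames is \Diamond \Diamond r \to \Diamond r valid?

The schema corresponds to transitivity: \forall x \forall y \forall z (Rxy \wedge Ryz \to Rxz).
(F1): fails — Rvw and Rwu but not Rvu.
(F2): satisfies the condition.
(F3): fails — Rwx and Rxy but not Rwy.
(F4): fails — Ruv and Rvu but not Ruu.
(F5): fails — Rw0w1 and Rw1w3 but not Rw0w3.

(F2)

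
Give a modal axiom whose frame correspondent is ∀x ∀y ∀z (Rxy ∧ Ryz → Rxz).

□r → □□r

The condition is transitivity. The 4 schema □r → □□r defines it.
Suppose □r→□□r is valid. Take Rxy, Ryz and set V(r)={w : Rxw}. Then □r at x, so □□r at x, so □r at y, so r at z, i.e. Rxz.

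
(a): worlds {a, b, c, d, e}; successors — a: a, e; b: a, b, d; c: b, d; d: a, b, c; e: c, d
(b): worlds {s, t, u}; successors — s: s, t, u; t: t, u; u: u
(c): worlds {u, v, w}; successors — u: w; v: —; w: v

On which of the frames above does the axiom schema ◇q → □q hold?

(c)

The schema corresponds to partial functionality: ∀x ∀y ∀z (Rxy ∧ Rxz → y = z).
(a): fails — a sees both a and e.
(b): fails — s sees both s and t.
(c): holds.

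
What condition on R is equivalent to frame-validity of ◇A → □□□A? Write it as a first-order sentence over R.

∀x ∀y ∀z ((xRy ∧ xR³z) → ∃w (y = w ∧ z = w))

This is a Sahlqvist (Geach-type) schema ◇^1□^0A → □^3◇^0A.
Minimal-valuation argument: fix x; take any y with xR^1y and any z with xR^3z. Set V(A) to the set of worlds R-reachable from y in exactly 0 steps. Then □^0A holds at y, so the antecedent holds at x; validity forces ◇^0A at z, giving a w with zR^0w and yR^0w.
First-order correspondent: ∀x ∀y ∀z ((xRy ∧ xR³z) → ∃w (y = w ∧ z = w)).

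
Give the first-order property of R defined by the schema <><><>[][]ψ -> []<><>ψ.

This is a Sahlqvist (Geach-type) schema ◇^3□^2ψ → □^1◇^2ψ.
First-order correspondent: forall x forall y forall z ((x R^3 y & xRz) -> exists w (y R^2 w & z R^2 w)).

forall x forall y forall z ((x R^3 y & xRz) -> exists w (y R^2 w & z R^2 w))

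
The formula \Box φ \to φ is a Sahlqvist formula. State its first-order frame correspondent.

reflexivity: \forall x Rxx

Suppose □φ→φ is valid. At any x set V(φ)={w : Rxw}. Then □φ holds at x, so φ holds at x, i.e. Rxx.
The converse is a direct semantic check.
Frame condition: \forall x Rxx.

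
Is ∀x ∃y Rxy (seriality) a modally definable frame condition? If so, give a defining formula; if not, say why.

Yes — defined by □r → ◇r

This is a Sahlqvist condition; the D axiom □r → ◇r defines it.
Suppose □r→◇r is valid. At any x set V(r)=W. Then □r at x, so ◇r at x, so x has a successor.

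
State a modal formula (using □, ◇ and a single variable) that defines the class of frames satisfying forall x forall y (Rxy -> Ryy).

□(□ψ → ψ)

The condition is shift-reflexivity. The T□ schema □(□ψ → ψ) defines it.
Suppose □(□ψ→ψ) is valid. Take Rxy and set V(ψ)={w : Ryw}. Then at y, □ψ holds; since □(□ψ→ψ) at x, □ψ→ψ at y, so ψ at y, i.e. Ryy.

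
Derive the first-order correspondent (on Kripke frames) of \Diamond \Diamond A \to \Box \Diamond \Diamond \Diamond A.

\forall x \forall y \forall z ((x R^2 y \wedge xRz) \to \exists w (y = w \wedge z R^3 w))

This is a Sahlqvist (Geach-type) schema ◇^2□^0A → □^1◇^3A.
Minimal-valuation argument: fix x; take any y with xR^2y and any z with xR^1z. Set V(A) to the set of worlds R-reachable from y in exactly 0 steps. Then □^0A holds at y, so the antecedent holds at x; validity forces ◇^3A at z, giving a w with zR^3w and yR^0w.
First-order correspondent: \forall x \forall y \forall z ((x R^2 y \wedge xRz) \to \exists w (y = w \wedge z R^3 w)).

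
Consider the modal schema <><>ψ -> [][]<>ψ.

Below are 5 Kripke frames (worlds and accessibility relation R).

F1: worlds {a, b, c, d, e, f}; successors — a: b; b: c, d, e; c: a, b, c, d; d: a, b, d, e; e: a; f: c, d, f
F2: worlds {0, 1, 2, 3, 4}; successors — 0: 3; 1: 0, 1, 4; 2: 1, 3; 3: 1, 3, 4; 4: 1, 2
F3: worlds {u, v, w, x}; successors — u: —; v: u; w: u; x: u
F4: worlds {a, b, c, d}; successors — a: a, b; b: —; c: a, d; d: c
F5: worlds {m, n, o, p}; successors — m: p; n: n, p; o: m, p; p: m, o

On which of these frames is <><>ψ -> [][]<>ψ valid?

This is the axiom for a generalized confluence (Geach) condition; its first-order frame correspondent is forall x forall y forall z ((x R^2 y & x R^2 z) -> exists w (y = w & zRw)).
F1: fails — aR²c, aR²d but no w with c=w and dRw.
F2: fails — 0R²3, 0R²1 but no w with 3=w and 1Rw.
F3: ✓.
F4: fails — aR²a, aR²b but no w with a=w and bRw.
F5: fails — mR²m, mR²m but no w with m=w and mRw.

F3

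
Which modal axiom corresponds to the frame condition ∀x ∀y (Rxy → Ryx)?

A defining formula is q → □◇q (the B axiom).

q → □◇q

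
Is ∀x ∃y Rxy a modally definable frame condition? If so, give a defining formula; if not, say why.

Yes — defined by □r → ◇r

This is a Sahlqvist condition; the D axiom □r → ◇r defines it.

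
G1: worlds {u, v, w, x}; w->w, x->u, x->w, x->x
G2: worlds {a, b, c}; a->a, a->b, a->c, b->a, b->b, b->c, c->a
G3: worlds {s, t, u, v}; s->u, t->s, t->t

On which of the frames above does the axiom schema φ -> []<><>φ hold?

G2

Frame correspondent (Sahlqvist): forall x forall z (xRz -> exists w (x = w & z R^2 w)) — i.e. a generalized confluence (Geach) condition.
G1: fails — xRu but no t with x=t and uR²t.
G2: holds.
G3: fails — sRu but no w with s=w and uR²w.
Valid on: G2.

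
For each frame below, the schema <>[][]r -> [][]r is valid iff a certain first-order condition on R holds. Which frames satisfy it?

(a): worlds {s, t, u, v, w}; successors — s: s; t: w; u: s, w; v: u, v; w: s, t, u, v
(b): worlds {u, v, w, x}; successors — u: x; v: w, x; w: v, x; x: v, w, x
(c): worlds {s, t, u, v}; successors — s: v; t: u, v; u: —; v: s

This is the axiom for a generalized confluence (Geach) condition; its first-order frame correspondent is forall x forall y forall z ((xRy & x R^2 z) -> exists w (y R^2 w & z = w)).
(a): fails — tRw, tR²t but no w* with wR²w* and t=w*.
(b): condition met.
(c): fails — sRv, sR²s but no w with vR²w and s=w.
Valid on: (b).

(b)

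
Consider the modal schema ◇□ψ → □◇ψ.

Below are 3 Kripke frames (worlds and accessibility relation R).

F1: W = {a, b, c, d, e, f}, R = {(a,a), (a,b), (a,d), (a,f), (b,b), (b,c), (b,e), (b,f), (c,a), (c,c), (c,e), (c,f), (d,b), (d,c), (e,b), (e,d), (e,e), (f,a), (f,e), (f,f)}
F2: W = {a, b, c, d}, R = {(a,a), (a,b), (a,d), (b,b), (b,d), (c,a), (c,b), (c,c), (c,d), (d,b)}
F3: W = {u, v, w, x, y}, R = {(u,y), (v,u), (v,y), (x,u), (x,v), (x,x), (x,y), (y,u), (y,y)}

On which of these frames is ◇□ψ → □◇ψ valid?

This is the axiom for convergence; its first-order frame correspondent is ∀x ∀y ∀z (Rxy ∧ Rxz → ∃w (Ryw ∧ Rzw)).
F1: fails — Raf and Rad but f and d have no common successor.
F2: condition met.
F3: condition met.

F2, F3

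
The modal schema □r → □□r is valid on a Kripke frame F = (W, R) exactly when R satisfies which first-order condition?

transitivity: ∀x ∀y ∀z (Rxy ∧ Ryz → Rxz)

Suppose □r→□□r is valid. Take Rxy, Ryz and set V(r)={w : Rxw}. Then □r at x, so □□r at x, so □r at y, so r at z, i.e. Rxz.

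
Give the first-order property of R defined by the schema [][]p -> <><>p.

forall x exists w (x R^2 w & x R^2 w)

This is a Sahlqvist (Geach-type) schema ◇^0□^2p → □^0◇^2p.
Minimal-valuation argument: fix x; take any y with xR^0y and any z with xR^0z. Set V(p) to the set of worlds R-reachable from y in exactly 2 steps. Then □^2p holds at y, so the antecedent holds at x; validity forces ◇^2p at z, giving a w with zR^2w and yR^2w.
First-order correspondent: forall x exists w (x R^2 w & x R^2 w).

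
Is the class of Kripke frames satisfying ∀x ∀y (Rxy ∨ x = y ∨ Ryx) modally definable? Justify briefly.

Any modally definable frame class is closed under disjoint unions.
Take 2 disjoint single-world reflexive frames: each is trivially connected, but their disjoint union has 2 worlds with no edge between distinct components, so it is not connected.
Hence connectedness of R is not modally definable.

Not modally definable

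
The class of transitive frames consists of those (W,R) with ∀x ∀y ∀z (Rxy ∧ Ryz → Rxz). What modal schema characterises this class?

A defining formula is □r → □□r (the 4 axiom).
Suppose □r→□□r is valid. Take Rxy, Ryz and set V(r)={w : Rxw}. Then □r at x, so □□r at x, so □r at y, so r at z, i.e. Rxz.

□r → □□r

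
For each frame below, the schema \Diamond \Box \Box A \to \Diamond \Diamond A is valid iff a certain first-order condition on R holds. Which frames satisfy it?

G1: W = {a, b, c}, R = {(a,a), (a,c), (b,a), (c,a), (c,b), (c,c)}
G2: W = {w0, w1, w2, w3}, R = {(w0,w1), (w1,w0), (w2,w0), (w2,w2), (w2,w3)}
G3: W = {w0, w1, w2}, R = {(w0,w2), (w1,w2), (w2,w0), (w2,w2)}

The schema corresponds to a generalized confluence (Geach) condition: \forall x \forall y (xRy \to \exists w (y R^2 w \wedge x R^2 w)).
G1: satisfies the condition.
G2: fails — w0Rw1 but no w with w1R²w and w0R²w.
G3: satisfies the condition.

G1, G3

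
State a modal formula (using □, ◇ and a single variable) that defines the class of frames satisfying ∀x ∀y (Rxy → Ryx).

q → □◇q

This is symmetry; the standard corresponding axiom is B: q → □◇q.
Suppose q→□◇q is valid. Take Rxy and set V(q)={x}. Then q at x, so □◇q at x, so ◇q at y, so some z with Ryz has q; z=x, i.e. Ryx.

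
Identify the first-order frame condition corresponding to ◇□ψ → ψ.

This is frame-equivalent to ψ → □◇ψ (substitute ¬ψ for ψ and contrapose).
Suppose ψ→□◇ψ is valid. Take Rxy and set V(ψ)={x}. Then ψ at x, so □◇ψ at x, so ◇ψ at y, so some z with Ryz has ψ; z=x, i.e. Ryx.

Symmetry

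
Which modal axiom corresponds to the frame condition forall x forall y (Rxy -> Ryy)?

□(□r → r)

The condition is shift-reflexivity. The T□ schema □(□r → r) defines it.
Suppose □(□r→r) is valid. Take Rxy and set V(r)={w : Ryw}. Then at y, □r holds; since □(□r→r) at x, □r→r at y, so r at y, i.e. Ryy.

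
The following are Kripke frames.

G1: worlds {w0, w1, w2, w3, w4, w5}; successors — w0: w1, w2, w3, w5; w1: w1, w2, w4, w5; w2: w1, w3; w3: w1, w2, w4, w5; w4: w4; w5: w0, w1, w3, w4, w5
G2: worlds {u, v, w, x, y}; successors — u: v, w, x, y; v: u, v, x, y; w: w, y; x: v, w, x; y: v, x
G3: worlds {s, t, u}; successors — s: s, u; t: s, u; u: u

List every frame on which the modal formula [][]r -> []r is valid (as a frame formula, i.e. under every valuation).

Frame correspondent (Sahlqvist): forall x forall y (Rxy -> exists z (Rxz & Rzy)) — i.e. density.
G1: fails — Rw2w3 but no z with Rw2z and Rzw3.
G2: ✓.
G3: ✓.

G2, G3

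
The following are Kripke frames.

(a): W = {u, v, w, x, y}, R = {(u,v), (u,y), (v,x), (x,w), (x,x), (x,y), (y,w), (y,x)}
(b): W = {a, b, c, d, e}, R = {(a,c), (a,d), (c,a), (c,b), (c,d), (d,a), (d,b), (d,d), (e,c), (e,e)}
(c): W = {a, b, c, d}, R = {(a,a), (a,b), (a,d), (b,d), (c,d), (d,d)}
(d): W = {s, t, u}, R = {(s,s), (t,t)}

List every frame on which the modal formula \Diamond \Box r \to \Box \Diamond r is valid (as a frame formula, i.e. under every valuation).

The schema corresponds to convergence: \forall x \forall y \forall z (Rxy \wedge Rxz \to \exists w (Ryw \wedge Rzw)).
(a): fails — Rxw and Rxw but w and w have no common successor.
(b): fails — Rcd and Rcb but d and b have no common successor.
(c): ✓.
(d): ✓.

(c), (d)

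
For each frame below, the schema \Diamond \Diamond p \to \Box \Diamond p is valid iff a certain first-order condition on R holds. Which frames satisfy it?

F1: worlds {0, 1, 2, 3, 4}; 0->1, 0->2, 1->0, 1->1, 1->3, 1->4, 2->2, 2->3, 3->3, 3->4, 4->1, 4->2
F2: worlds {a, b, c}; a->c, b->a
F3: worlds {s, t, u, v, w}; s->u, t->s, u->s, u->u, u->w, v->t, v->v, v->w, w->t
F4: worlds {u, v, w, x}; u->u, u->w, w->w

Frame correspondent (Sahlqvist): \forall x \forall y \forall z ((x R^2 y \wedge xRz) \to \exists w (y = w \wedge zRw)) — i.e. a generalized confluence (Geach) condition.
F1: fails — 0R²0, 0R2 but no w with 0=w and 2Rw.
F2: condition met.
F3: fails — uR²s, uRs but no w* with s=w* and sRw*.
F4: fails — uR²u, uRw but no t with u=t and wRt.

F2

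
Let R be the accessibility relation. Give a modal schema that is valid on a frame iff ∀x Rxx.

□ψ → ψ

A defining formula is □ψ → ψ (the T axiom).
Suppose □ψ→ψ is valid. At any x set V(ψ)={w : Rxw}. Then □ψ holds at x, so ψ holds at x, i.e. Rxx.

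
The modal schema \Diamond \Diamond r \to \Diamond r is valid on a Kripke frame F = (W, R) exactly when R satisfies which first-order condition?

transitivity: \forall x \forall y \forall z (Rxy \wedge Ryz \to Rxz)

This is frame-equivalent to □r → □□r (substitute ¬r for r and contrapose).
Suppose □r→□□r is valid. Take Rxy, Ryz and set V(r)={w : Rxw}. Then □r at x, so □□r at x, so □r at y, so r at z, i.e. Rxz.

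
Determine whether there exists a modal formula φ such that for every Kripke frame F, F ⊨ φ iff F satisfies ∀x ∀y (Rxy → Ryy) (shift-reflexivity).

The condition is shift-reflexivity. A defining modal formula is □(□q → q).
Suppose □(□q→q) is valid. Take Rxy and set V(q)={w : Ryw}. Then at y, □q holds; since □(□q→q) at x, □q→q at y, so q at y, i.e. Ryy.

Yes, by □(□q → q)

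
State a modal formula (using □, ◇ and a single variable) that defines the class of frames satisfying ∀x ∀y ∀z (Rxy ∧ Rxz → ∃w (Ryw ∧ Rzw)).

The condition is convergence. The .2 schema ◇□q → □◇q defines it.

◇□q → □◇q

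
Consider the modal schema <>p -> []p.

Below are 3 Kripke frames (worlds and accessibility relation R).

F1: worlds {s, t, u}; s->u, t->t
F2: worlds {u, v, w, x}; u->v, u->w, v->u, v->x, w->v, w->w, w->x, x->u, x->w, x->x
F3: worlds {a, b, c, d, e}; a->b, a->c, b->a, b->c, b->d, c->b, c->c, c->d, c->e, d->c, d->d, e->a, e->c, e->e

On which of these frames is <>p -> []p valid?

F1

Frame correspondent (Sahlqvist): forall x forall y forall z (Rxy & Rxz -> y = z) — i.e. partial functionality.
F1: condition met.
F2: fails — u sees both v and w.
F3: fails — a sees both b and c.
Valid on: F1.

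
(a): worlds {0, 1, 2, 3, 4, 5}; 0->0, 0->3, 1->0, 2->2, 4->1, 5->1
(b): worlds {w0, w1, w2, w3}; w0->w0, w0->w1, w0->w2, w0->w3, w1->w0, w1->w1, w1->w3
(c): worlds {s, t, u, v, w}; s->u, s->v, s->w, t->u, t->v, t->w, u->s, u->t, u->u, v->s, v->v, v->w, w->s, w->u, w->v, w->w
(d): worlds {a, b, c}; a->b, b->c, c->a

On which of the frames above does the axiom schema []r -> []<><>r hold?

Frame correspondent (Sahlqvist): forall x forall z (xRz -> exists w (xRw & z R^2 w)) — i.e. a generalized confluence (Geach) condition.
(a): fails — 0R3 but no w with 0Rw and 3R²w.
(b): fails — w0Rw2 but no w with w0Rw and w2R²w.
(c): satisfies the condition.
(d): fails — aRb but no w with aRw and bR²w.
Valid on: (c).

(c)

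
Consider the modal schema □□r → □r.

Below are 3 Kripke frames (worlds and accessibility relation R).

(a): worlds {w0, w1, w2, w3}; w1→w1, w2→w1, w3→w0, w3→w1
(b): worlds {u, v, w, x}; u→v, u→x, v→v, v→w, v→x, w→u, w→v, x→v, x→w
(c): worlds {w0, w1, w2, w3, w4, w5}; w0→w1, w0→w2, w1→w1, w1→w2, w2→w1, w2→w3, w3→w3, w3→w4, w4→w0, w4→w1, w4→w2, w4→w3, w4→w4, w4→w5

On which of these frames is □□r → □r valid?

The schema corresponds to density: ∀x ∀y (Rxy → ∃z (Rxz ∧ Rzy)).
(a): fails — Rw3w0 but no z with Rw3z and Rzw0.
(b): fails — Rwu but no z with Rwz and Rzu.
(c): satisfies the condition.

(c)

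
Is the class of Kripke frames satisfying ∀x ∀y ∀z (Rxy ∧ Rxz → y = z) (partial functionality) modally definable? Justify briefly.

Yes — defined by ◇p → □p

This is a Sahlqvist condition; the CD axiom ◇p → □p defines it.
Suppose ◇p→□p is valid. Take Rxy, Rxz and set V(p)={y}. Then ◇p at x, so □p at x, so p at z, i.e. z=y.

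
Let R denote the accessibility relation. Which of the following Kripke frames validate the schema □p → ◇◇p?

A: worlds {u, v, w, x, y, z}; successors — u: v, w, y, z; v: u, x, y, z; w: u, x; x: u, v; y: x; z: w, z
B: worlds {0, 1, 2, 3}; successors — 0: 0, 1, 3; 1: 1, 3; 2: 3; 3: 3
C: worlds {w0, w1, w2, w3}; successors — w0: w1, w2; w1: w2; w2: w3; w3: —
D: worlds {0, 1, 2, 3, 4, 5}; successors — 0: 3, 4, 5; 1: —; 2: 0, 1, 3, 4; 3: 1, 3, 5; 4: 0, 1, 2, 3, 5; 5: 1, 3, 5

B

Frame correspondent (Sahlqvist): ∀x ∃w (xRw ∧ xR²w) — i.e. a generalized confluence (Geach) condition.
A: fails — at y but no t with yRt and yR²t.
B: satisfies the condition.
C: fails — at w1 but no w with w1Rw and w1R²w.
D: fails — at 1 but no w with 1Rw and 1R²w.
Valid on: B.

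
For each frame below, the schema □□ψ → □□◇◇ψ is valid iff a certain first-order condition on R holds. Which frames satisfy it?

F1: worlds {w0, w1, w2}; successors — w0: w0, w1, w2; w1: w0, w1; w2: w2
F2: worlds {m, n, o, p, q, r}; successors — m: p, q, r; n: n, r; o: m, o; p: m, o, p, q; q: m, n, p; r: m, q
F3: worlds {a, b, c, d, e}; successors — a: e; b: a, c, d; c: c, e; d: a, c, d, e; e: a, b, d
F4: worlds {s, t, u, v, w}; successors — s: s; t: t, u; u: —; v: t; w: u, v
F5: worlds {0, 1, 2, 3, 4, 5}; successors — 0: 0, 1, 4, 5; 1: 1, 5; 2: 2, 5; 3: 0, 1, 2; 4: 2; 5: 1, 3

F1, F2, F3, F5

Frame correspondent (Sahlqvist): ∀x ∀z (xR²z → ∃w (xR²w ∧ zR²w)) — i.e. a generalized confluence (Geach) condition.
F1: condition met.
F2: condition met.
F3: condition met.
F4: fails — tR²u but no w* with tR²w* and uR²w*.
F5: condition met.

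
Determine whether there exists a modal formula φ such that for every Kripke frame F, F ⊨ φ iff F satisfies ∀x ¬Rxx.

Any modally definable frame class is closed under surjective bounded morphisms.
The 5-cycle (worlds s,t,u,v,w with s→t→u→v→w→s) is irreflexive, and the map sending every world to a single reflexive point • is a surjective bounded morphism (forth: every edge maps to (•,•); back: every world has a successor). So any modal formula valid on the 5-cycle is also valid on the reflexive point, which is not irreflexive.
Hence irreflexivity is not modally definable.

Not definable by any modal formula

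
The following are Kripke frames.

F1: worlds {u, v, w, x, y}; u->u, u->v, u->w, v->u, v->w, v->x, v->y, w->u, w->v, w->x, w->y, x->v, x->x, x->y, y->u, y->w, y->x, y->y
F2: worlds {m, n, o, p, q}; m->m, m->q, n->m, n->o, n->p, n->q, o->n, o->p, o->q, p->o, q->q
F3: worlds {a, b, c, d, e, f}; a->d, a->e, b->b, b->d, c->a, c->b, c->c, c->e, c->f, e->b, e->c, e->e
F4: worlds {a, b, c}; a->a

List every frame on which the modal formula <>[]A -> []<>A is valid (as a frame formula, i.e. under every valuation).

F1, F4

The schema corresponds to convergence: forall x forall y forall z (Rxy & Rxz -> exists w (Ryw & Rzw)).
F1: condition met.
F2: fails — Rno and Rnp but o and p have no common successor.
F3: fails — Rae and Rad but e and d have no common successor.
F4: condition met.
Valid on: F1, F4.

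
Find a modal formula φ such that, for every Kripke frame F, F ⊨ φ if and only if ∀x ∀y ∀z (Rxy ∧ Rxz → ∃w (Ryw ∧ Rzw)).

The condition is convergence. The .2 schema ◇□p → □◇p defines it.
Suppose ◇□p→□◇p is valid. Take Rxy, Rxz and set V(p)={w : Ryw}. Then □p at y so ◇□p at x, so □◇p at x, so ◇p at z, giving w with Rzw and Ryw.

◇□p → □◇p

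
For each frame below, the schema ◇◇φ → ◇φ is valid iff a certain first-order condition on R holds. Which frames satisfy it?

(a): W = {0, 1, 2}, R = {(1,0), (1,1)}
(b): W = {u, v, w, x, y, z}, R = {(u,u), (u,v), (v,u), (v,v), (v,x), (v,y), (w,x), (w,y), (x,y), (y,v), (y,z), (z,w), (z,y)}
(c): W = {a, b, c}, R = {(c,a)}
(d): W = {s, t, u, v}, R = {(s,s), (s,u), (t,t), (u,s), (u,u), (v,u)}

(a), (c)

This is the axiom for transitivity; its first-order frame correspondent is ∀x ∀y ∀z (Rxy ∧ Ryz → Rxz).
(a): condition met.
(b): fails — Ruv and Rvx but not Rux.
(c): condition met.
(d): fails — Rvu and Rus but not Rvs.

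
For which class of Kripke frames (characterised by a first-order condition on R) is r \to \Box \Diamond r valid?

Symmetry

Suppose r→□◇r is valid. Take Rxy and set V(r)={x}. Then r at x, so □◇r at x, so ◇r at y, so some z with Ryz has r; z=x, i.e. Ryx.
Conversely, on a frame with symmetry the schema holds at every world under every valuation.
So the correspondent is symmetry.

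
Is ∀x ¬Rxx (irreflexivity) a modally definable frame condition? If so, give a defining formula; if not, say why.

Modal frame validity is preserved under surjective bounded morphisms.
The 4-cycle (worlds a,b,c,d with a→b→c→d→a) is irreflexive, and the map sending every world to a single reflexive point • is a surjective bounded morphism (forth: every edge maps to (•,•); back: every world has a successor). So any modal formula valid on the 4-cycle is also valid on the reflexive point, which is not irreflexive.
So the class is not modally definable.

Not modally definable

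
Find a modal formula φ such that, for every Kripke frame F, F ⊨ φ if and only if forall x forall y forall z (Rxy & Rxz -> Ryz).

The condition is the Euclidean property. The 5 schema ◇p → □◇p defines it.
Suppose ◇p→□◇p is valid. Take Rxy, Rxz and set V(p)={y}. Then ◇p at x, so □◇p at x, so ◇p at z, so some w with Rzw has p; w=y, i.e. Rzy. By symmetry of the argument, Ryz.

◇p → □◇p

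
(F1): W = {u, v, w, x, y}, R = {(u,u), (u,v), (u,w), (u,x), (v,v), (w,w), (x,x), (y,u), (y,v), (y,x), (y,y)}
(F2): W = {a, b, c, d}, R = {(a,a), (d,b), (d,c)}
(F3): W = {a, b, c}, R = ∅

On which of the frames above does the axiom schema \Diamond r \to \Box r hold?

Frame correspondent (Sahlqvist): \forall x \forall y \forall z (Rxy \wedge Rxz \to y = z) — i.e. partial functionality.
(F1): fails — u sees both u and v.
(F2): fails — d sees both b and c.
(F3): condition met.
Valid on: (F3).

(F3)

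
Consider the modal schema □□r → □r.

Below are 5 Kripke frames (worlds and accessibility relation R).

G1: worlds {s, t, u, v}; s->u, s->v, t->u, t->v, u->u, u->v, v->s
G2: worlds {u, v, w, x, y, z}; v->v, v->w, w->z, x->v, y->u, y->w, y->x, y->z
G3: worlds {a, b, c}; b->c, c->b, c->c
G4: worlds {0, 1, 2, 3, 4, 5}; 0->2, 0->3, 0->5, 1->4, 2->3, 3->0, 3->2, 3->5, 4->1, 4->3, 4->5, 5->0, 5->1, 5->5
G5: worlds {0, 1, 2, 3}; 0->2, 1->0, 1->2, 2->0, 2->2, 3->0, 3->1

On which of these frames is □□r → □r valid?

The schema corresponds to density: ∀x ∀y (Rxy → ∃z (Rxz ∧ Rzy)).
G1: fails — Rvs but no z with Rvz and Rzs.
G2: fails — Ryx but no t with Ryt and Rtx.
G3: satisfies the condition.
G4: fails — R43 but no z with R4z and Rz3.
G5: fails — R31 but no z with R3z and Rz1.

G3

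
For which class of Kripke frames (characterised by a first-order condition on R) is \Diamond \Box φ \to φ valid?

Symmetry

This is frame-equivalent to φ → □◇φ (substitute ¬φ for φ and contrapose).
Suppose φ→□◇φ is valid. Take Rxy and set V(φ)={x}. Then φ at x, so □◇φ at x, so ◇φ at y, so some z with Ryz has φ; z=x, i.e. Ryx.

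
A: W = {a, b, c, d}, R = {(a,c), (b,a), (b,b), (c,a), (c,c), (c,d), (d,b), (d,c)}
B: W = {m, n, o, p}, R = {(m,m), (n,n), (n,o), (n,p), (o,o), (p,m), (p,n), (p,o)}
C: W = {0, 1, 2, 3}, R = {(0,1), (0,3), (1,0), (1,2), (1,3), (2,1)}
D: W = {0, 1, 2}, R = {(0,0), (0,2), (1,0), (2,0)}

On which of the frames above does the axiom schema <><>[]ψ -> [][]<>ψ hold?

Frame correspondent (Sahlqvist): forall x forall y forall z ((x R^2 y & x R^2 z) -> exists w (yRw & zRw)) — i.e. a generalized confluence (Geach) condition.
A: fails — bR²a, bR²b but no w with aRw and bRw.
B: fails — nR²m, nR²n but no w with mRw and nRw.
C: fails — 0R²0, 0R²3 but no w with 0Rw and 3Rw.
D: ✓.
Valid on: D.

D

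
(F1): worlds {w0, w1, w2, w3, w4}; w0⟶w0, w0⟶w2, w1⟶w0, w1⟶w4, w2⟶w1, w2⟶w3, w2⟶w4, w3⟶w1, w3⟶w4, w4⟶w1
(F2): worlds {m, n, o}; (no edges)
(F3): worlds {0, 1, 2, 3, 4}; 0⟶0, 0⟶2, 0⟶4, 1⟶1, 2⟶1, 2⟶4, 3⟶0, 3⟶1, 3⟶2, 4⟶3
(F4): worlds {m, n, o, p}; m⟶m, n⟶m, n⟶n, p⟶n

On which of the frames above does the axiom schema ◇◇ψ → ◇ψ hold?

(F2)

Frame correspondent (Sahlqvist): ∀x ∀y ∀z (Rxy ∧ Ryz → Rxz) — i.e. transitivity.
(F1): fails — Rw1w0 and Rw0w2 but not Rw1w2.
(F2): ✓.
(F3): fails — R32 and R24 but not R34.
(F4): fails — Rpn and Rnm but not Rpm.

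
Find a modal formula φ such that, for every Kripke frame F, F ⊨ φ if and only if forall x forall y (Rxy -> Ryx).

q → □◇q

This is symmetry; the standard corresponding axiom is B: q → □◇q.
Suppose q→□◇q is valid. Take Rxy and set V(q)={x}. Then q at x, so □◇q at x, so ◇q at y, so some z with Ryz has q; z=x, i.e. Ryx.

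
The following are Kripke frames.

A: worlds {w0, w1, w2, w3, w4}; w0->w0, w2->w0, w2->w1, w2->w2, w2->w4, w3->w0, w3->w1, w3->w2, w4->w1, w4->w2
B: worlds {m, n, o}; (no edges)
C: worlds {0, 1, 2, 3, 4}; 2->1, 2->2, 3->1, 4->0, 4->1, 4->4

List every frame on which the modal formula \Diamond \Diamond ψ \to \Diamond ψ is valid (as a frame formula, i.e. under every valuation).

B, C

Frame correspondent (Sahlqvist): \forall x \forall y \forall z (Rxy \wedge Ryz \to Rxz) — i.e. transitivity.
A: fails — Rw3w2 and Rw2w4 but not Rw3w4.
B: holds.
C: holds.
Valid on: B, C.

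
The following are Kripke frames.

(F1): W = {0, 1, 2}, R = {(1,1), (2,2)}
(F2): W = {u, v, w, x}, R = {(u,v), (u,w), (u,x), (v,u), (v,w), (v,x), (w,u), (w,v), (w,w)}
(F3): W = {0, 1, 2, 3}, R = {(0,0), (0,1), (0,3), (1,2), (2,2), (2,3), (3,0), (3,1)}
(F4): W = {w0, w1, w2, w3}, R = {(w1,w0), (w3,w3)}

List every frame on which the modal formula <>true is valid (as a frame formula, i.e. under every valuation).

(F3)

Frame correspondent (Sahlqvist): forall x exists y Rxy — i.e. seriality.
(F1): fails — world 0 has no successor.
(F2): fails — world x has no successor.
(F3): holds.
(F4): fails — world w0 has no successor.
Valid on: (F3).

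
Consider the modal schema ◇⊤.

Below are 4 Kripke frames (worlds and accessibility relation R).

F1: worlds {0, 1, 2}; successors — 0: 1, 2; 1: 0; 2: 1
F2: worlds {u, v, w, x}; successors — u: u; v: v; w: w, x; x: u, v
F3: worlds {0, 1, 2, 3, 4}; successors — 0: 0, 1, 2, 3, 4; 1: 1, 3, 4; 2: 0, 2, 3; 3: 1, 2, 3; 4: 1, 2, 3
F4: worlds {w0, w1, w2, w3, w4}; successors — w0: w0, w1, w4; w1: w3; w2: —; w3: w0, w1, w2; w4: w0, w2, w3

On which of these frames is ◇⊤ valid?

This is the axiom for seriality; its first-order frame correspondent is ∀x ∃y Rxy.
F1: holds.
F2: holds.
F3: holds.
F4: fails — world w2 has no successor.

F1, F2, F3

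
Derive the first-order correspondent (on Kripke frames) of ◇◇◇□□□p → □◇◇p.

∀x ∀y ∀z ((xR³y ∧ xRz) → ∃w (yR³w ∧ zR²w))

This is a Sahlqvist (Geach-type) schema ◇^3□^3p → □^1◇^2p.
First-order correspondent: ∀x ∀y ∀z ((xR³y ∧ xRz) → ∃w (yR³w ∧ zR²w)).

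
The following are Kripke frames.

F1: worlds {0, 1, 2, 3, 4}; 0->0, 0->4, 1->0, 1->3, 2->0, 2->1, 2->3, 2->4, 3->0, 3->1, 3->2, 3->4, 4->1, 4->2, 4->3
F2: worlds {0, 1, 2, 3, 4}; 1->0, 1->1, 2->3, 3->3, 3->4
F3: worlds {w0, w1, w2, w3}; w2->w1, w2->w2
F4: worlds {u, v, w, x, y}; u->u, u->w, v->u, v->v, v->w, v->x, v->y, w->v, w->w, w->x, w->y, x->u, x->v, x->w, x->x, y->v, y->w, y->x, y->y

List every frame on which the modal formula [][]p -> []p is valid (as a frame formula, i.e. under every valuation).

The schema corresponds to density: forall x forall y (Rxy -> exists z (Rxz & Rzy)).
F1: fails — R13 but no z with R1z and Rz3.
F2: condition met.
F3: condition met.
F4: condition met.

F2, F3, F4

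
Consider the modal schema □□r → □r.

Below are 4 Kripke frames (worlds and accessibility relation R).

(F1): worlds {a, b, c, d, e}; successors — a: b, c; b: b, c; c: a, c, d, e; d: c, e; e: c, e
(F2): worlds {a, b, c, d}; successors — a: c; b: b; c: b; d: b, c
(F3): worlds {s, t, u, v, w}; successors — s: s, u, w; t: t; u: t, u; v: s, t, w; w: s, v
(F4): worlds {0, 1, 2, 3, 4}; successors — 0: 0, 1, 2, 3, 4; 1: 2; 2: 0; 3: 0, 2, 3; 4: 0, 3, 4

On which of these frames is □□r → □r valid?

(F1)

The schema corresponds to density: ∀x ∀y (Rxy → ∃z (Rxz ∧ Rzy)).
(F1): satisfies the condition.
(F2): fails — Rdc but no z with Rdz and Rzc.
(F3): fails — Rwv but no z with Rwz and Rzv.
(F4): fails — R12 but no z with R1z and Rz2.
Valid on: (F1).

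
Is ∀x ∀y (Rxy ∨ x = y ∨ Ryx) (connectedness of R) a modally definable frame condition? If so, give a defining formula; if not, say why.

Modal frame validity is preserved under disjoint unions.
Take 4 disjoint single-world reflexive frames: each is trivially connected, but their disjoint union has 4 worlds with no edge between distinct components, so it is not connected.
Hence connectedness of R is not modally definable.

Not definable by any modal formula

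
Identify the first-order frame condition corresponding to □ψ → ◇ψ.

seriality: ∀x ∃y Rxy

Suppose □ψ→◇ψ is valid. At any x set V(ψ)=W. Then □ψ at x, so ◇ψ at x, so x has a successor.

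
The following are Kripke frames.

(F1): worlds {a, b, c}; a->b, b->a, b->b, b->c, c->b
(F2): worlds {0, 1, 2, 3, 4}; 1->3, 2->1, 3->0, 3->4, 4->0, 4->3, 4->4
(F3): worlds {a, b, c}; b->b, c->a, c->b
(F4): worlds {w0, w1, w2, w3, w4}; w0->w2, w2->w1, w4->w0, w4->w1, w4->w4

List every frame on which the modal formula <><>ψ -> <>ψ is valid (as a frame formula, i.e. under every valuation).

Frame correspondent (Sahlqvist): forall x forall y forall z (Rxy & Ryz -> Rxz) — i.e. transitivity.
(F1): fails — Rab and Rbc but not Rac.
(F2): fails — R34 and R43 but not R33.
(F3): ✓.
(F4): fails — Rw4w0 and Rw0w2 but not Rw4w2.

(F3)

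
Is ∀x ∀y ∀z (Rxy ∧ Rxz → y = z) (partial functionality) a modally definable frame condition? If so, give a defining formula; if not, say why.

Definable; ◇p → □p defines it

This is a Sahlqvist condition; the CD axiom ◇p → □p defines it.
Suppose ◇p→□p is valid. Take Rxy, Rxz and set V(p)={y}. Then ◇p at x, so □p at x, so p at z, i.e. z=y.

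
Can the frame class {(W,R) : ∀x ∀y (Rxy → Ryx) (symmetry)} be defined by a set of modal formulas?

Yes: it is symmetry, defined by the B schema q → □◇q.

Yes, by q → □◇q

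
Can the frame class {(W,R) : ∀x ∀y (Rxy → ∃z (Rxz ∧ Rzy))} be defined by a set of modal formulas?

Yes — defined by □□q → □q

The condition is density. A defining modal formula is □□q → □q.
Suppose □□q→□q is valid. Take Rxy and set V(q)={w : xR²w}. Then □□q at x, so □q at x, so q at y, i.e. ∃z(Rxz∧Rzy).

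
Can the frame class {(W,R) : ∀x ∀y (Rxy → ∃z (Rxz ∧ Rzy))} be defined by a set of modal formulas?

Definable; □□q → □q defines it

The condition is density. A defining modal formula is □□q → □q.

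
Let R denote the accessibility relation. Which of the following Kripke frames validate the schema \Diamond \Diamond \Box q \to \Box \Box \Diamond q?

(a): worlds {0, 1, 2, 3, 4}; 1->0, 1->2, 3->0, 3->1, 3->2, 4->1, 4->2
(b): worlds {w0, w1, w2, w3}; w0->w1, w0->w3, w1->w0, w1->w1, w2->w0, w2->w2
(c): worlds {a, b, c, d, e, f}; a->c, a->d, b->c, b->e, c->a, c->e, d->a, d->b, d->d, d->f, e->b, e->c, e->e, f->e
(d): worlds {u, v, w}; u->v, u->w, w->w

(d)

Frame correspondent (Sahlqvist): \forall x \forall y \forall z ((x R^2 y \wedge x R^2 z) \to \exists w (yRw \wedge zRw)) — i.e. a generalized confluence (Geach) condition.
(a): fails — 3R²0, 3R²0 but no w with 0Rw and 0Rw.
(b): fails — w1R²w0, w1R²w3 but no w with w0Rw and w3Rw.
(c): fails — aR²a, aR²f but no w with aRw and fRw.
(d): satisfies the condition.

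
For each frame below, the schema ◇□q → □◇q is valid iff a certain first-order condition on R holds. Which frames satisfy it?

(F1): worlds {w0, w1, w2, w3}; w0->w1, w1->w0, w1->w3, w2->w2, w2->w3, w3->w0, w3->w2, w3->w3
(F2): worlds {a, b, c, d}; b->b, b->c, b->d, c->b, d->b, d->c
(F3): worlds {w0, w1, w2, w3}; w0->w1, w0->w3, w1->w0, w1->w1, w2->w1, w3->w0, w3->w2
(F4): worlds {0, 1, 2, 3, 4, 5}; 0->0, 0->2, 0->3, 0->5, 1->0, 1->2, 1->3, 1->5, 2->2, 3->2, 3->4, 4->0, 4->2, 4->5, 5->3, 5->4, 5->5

The schema corresponds to convergence: ∀x ∀y ∀z (Rxy ∧ Rxz → ∃w (Ryw ∧ Rzw)).
(F1): fails — Rw1w0 and Rw1w3 but w0 and w3 have no common successor.
(F2): ✓.
(F3): ✓.
(F4): fails — R02 and R05 but 2 and 5 have no common successor.

(F2), (F3)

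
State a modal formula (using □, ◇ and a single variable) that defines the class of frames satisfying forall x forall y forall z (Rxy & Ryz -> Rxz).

A defining formula is □r → □□r (the 4 axiom).
Suppose □r→□□r is valid. Take Rxy, Ryz and set V(r)={w : Rxw}. Then □r at x, so □□r at x, so □r at y, so r at z, i.e. Rxz.

□r → □□r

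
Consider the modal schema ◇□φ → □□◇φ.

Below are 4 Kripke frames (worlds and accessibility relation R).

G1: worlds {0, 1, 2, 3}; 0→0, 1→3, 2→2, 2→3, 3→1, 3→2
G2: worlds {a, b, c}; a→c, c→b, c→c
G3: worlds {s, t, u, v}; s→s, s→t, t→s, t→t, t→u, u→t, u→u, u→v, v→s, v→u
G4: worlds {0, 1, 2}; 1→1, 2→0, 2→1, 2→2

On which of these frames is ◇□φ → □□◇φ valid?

The schema corresponds to a generalized confluence (Geach) condition: ∀x ∀y ∀z ((xRy ∧ xR²z) → ∃w (yRw ∧ zRw)).
G1: fails — 1R3, 1R²1 but no w with 3Rw and 1Rw.
G2: fails — aRc, aR²b but no w with cRw and bRw.
G3: satisfies the condition.
G4: fails — 2R0, 2R²0 but no w with 0Rw and 0Rw.
Valid on: G3.

G3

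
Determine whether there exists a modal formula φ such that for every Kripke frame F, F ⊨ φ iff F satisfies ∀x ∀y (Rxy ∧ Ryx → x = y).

Not modally definable

Any modally definable frame class is closed under surjective bounded morphisms.
The 6-cycle (worlds a,b,c,d,e,f with a→b→c→d→e→f→a) is antisymmetric. Sending even-indexed worlds to • and odd-indexed worlds to ∘ is a surjective bounded morphism onto the two-world frame with •↔∘, which is not antisymmetric.
So no modal formula (or set of formulas) defines exactly the antisymmetric frames.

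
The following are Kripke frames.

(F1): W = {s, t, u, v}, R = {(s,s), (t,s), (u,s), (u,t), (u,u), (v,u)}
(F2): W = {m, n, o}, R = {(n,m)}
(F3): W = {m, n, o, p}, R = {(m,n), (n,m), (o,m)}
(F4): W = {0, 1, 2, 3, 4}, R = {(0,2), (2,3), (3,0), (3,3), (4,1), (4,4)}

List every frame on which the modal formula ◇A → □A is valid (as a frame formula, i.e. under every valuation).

(F2), (F3)

This is the axiom for partial functionality; its first-order frame correspondent is ∀x ∀y ∀z (Rxy ∧ Rxz → y = z).
(F1): fails — u sees both s and t.
(F2): condition met.
(F3): condition met.
(F4): fails — 3 sees both 0 and 3.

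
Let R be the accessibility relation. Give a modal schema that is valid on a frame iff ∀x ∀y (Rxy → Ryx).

p → □◇p

This is symmetry; the standard corresponding axiom is B: p → □◇p.
Suppose p→□◇p is valid. Take Rxy and set V(p)={x}. Then p at x, so □◇p at x, so ◇p at y, so some z with Ryz has p; z=x, i.e. Ryx.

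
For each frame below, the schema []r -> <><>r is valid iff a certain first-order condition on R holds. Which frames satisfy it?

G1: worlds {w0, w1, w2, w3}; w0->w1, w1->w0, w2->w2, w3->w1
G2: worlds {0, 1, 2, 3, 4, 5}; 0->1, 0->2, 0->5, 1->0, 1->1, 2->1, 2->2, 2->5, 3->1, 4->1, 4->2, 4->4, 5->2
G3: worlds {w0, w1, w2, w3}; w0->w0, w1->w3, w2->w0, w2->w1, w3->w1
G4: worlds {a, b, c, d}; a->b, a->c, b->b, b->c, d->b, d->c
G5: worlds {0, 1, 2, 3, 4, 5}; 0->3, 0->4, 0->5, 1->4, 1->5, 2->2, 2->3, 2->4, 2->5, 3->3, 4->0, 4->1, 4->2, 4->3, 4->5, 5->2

Frame correspondent (Sahlqvist): forall x exists w (xRw & x R^2 w) — i.e. a generalized confluence (Geach) condition.
G1: fails — at w0 but no w with w0Rw and w0R²w.
G2: satisfies the condition.
G3: fails — at w1 but no w with w1Rw and w1R²w.
G4: fails — at c but no w with cRw and cR²w.
G5: satisfies the condition.

G2, G5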